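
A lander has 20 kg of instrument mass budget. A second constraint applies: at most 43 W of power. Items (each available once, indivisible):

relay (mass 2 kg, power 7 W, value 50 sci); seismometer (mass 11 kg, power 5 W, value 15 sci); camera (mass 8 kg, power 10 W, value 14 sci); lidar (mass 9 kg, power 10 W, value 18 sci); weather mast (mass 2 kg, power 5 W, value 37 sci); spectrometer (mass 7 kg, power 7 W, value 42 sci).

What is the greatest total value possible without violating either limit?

147 sci

Feasible sets respecting both limits:
- relay+lidar+weather mast+spectrometer: mass 20, power 29, value 147
- relay+camera+weather mast+spectrometer: mass 19, power 29, value 143
- relay+weather mast+spectrometer: mass 11, power 19, value 129
- relay+lidar+spectrometer: mass 18, power 24, value 110
Best: 147 sci.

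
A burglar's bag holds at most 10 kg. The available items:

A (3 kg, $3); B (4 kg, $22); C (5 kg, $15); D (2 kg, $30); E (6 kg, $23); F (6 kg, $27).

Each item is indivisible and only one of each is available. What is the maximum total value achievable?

This is a 0/1 knapsack; check combinations near the capacity.
- D+F: weight 2+6=8, value 30+27=57
- A+B+D: weight 3+4+2=9, value 3+22+30=55
- D+E: weight 2+6=8, value 30+23=53
Best: $57.

$57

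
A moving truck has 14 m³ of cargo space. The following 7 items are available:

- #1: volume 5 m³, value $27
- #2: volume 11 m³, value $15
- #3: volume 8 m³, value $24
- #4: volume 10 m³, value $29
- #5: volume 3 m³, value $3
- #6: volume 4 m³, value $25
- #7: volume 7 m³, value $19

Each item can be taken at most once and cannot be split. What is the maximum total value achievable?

This is a 0/1 knapsack; check combinations near the capacity.
- #1+#5+#6: volume 5+3+4=12, value 27+3+25=55
- #4+#6: volume 10+4=14, value 29+25=54
- #1+#6: volume 5+4=9, value 27+25=52
- #1+#3: volume 5+8=13, value 27+24=51
- #3+#6: volume 8+4=12, value 24+25=49
Best: $55.

$55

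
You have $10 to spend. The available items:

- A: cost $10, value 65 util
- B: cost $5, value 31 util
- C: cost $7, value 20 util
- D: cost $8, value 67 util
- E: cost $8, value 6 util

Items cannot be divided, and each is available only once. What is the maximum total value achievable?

67 util

Check high-value combinations within $10:
- D: cost 8, value 67
- A: cost 10, value 65
- B: cost 5, value 31
Best: 67 util.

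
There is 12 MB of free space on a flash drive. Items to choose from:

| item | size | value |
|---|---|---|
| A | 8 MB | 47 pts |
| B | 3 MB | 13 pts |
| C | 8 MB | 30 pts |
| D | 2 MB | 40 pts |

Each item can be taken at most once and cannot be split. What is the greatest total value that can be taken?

Check high-value combinations within 12 MB:
- A+D: size 8+2=10, value 47+40=87
- C+D: size 8+2=10, value 30+40=70
- A+B: size 8+3=11, value 47+13=60
- B+D: size 3+2=5, value 13+40=53
- A: size 8, value 47
Best: 87 pts.

87 pts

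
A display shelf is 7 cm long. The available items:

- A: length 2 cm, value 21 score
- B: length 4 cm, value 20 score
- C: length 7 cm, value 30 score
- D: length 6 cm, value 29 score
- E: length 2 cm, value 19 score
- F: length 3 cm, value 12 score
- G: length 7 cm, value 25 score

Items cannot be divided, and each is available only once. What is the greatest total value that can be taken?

Check high-value combinations within 7 cm:
- A+E+F: length 2+2+3=7, value 21+19+12=52
- A+B: length 2+4=6, value 21+20=41
- A+E: length 2+2=4, value 21+19=40
- B+E: length 4+2=6, value 20+19=39
- A+F: length 2+3=5, value 21+12=33
Best: 52 score.

52 score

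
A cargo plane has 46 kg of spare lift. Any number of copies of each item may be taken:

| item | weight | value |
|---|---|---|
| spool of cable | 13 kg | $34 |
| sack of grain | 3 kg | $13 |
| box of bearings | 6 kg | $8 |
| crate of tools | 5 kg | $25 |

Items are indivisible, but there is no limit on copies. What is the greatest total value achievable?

Best value-per-unit is crate of tools at 25/5; filling with it alone gives 9×25 = 225.
Optimal mix: 2×sack of grain + 8×crate of tools → weight 46, value 226.

$226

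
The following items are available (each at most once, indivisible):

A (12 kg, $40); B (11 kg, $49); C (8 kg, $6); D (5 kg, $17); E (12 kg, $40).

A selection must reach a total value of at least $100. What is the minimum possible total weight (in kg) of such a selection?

28

Subsets with value ≥ 100, sorted by total weight:
- A+B+D: weight 28, value 106
- B+D+E: weight 28, value 106
- A+B+E: weight 35, value 129
- A+B+C+D: weight 36, value 112
Minimum weight: 28 kg.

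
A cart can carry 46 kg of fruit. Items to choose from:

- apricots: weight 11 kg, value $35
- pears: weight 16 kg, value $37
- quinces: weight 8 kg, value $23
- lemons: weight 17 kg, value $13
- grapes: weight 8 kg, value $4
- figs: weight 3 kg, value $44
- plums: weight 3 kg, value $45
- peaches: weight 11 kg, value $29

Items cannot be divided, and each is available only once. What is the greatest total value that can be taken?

Check high-value combinations within 46 kg:
- apricots+pears+figs+plums+peaches: weight 11+16+3+3+11=44, value 35+37+44+45+29=190
- apricots+pears+quinces+figs+plums: weight 11+16+8+3+3=41, value 35+37+23+44+45=184
- apricots+quinces+grapes+figs+plums+peaches: weight 11+8+8+3+3+11=44, value 35+23+4+44+45+29=180
- pears+quinces+figs+plums+peaches: weight 16+8+3+3+11=41, value 37+23+44+45+29=178
Best: $190.

$190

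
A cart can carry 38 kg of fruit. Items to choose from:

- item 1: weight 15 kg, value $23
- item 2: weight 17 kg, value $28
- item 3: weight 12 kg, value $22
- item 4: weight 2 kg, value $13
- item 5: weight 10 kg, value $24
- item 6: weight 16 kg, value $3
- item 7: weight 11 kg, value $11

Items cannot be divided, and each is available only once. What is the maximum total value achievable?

$71

Check high-value combinations within 38 kg:
- item 1+item 4+item 5+item 7: weight 15+2+10+11=38, value 23+13+24+11=71
- item 3+item 4+item 5+item 7: weight 12+2+10+11=35, value 22+13+24+11=70
- item 1+item 3+item 5: weight 15+12+10=37, value 23+22+24=69
Best: $71.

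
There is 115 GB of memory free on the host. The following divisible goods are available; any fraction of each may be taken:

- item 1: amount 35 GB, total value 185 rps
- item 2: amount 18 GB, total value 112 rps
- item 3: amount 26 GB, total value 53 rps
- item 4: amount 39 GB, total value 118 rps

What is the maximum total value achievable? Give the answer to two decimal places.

Take in order of value per unit:
- item 2 (112/18 per unit): all 18 → value 112, running total 112.00
- item 1 (185/35 per unit): all 35 → value 185, running total 297.00
- item 4 (118/39 per unit): all 39 → value 118, running total 415.00
- item 3 (53/26 per unit): 23 of 26 → value 23×53/26 = 46.8846, running total 461.88
Total 461.88.

461.88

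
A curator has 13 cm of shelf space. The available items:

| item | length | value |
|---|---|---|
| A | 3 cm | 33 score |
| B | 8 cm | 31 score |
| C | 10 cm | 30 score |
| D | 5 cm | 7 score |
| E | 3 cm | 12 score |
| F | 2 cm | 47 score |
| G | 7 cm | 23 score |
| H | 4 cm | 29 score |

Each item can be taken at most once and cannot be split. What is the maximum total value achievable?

121 score

This is a 0/1 knapsack; check combinations near the capacity.
- A+E+F+H: length 3+3+2+4=12, value 33+12+47+29=121
- A+B+F: length 3+8+2=13, value 33+31+47=111
- A+F+H: length 3+2+4=9, value 33+47+29=109
Best: 121 score.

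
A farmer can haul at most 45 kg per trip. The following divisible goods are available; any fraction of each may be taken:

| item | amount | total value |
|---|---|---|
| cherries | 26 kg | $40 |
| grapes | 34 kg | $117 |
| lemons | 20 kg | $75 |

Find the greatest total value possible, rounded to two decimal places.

Take in order of value per unit:
- lemons (75/20 per unit): all 20 → value 75, running total 75.00
- grapes (117/34 per unit): 25 of 34 → value 25×117/34 = 86.0294, running total 161.03
Total 161.03.

161.03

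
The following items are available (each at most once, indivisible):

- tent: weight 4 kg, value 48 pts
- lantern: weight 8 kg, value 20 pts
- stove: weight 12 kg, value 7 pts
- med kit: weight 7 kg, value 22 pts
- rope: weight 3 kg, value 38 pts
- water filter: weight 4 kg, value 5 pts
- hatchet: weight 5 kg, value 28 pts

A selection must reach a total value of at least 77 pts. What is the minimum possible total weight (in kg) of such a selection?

7

Subsets with value ≥ 77, sorted by total weight:
- tent+rope: weight 7, value 86
- tent+rope+water filter: weight 11, value 91
- tent+rope+hatchet: weight 12, value 114
Minimum weight: 7 kg.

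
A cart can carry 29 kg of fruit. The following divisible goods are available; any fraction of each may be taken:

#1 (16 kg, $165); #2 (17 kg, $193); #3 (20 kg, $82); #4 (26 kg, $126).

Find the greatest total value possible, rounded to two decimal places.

316.75

Take in order of value per unit:
- #2 (193/17 per unit): all 17 → value 193, running total 193.00
- #1 (165/16 per unit): 12 of 16 → value 12×165/16 = 123.7500, running total 316.75
Total 316.75.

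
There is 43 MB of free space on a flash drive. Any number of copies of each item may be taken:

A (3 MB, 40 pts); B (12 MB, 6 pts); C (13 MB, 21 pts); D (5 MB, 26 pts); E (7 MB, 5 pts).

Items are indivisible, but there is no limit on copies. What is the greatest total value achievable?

560 pts

Best value-per-unit is A at 40/3, and filling with it alone uses size 14×3=42. No mix of the others beats 14×40 = 560.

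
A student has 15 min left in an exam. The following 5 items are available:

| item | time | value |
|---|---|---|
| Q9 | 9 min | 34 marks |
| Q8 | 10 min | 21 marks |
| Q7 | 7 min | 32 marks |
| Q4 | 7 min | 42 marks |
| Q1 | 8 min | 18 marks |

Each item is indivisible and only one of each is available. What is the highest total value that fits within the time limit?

Check high-value combinations within 15 min:
- Q7+Q4: time 7+7=14, value 32+42=74
- Q4+Q1: time 7+8=15, value 42+18=60
- Q7+Q1: time 7+8=15, value 32+18=50
Best: 74 marks.

74 marks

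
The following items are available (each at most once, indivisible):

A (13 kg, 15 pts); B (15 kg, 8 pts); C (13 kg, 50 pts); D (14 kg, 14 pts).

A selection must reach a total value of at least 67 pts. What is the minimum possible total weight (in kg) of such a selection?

40

Subsets with value ≥ 67, sorted by total weight:
- A+C+D: weight 40, value 79
- A+B+C: weight 41, value 73
Minimum weight: 40 kg.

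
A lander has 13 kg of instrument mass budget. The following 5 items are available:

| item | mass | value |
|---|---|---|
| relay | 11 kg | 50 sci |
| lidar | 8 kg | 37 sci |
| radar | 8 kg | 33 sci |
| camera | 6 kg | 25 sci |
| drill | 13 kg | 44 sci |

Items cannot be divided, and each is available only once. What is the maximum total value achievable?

Check high-value combinations within 13 kg:
- relay: mass 11, value 50
- drill: mass 13, value 44
- lidar: mass 8, value 37
- radar: mass 8, value 33
Best: 50 sci.

50 sci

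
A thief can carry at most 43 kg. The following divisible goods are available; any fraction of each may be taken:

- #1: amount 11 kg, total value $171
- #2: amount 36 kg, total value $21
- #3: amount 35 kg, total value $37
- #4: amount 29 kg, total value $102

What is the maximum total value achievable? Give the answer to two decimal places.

Take in order of value per unit:
- #1 (171/11 per unit): all 11 → value 171, running total 171.00
- #4 (102/29 per unit): all 29 → value 102, running total 273.00
- #3 (37/35 per unit): 3 of 35 → value 3×37/35 = 3.1714, running total 276.17
Total 276.17.

276.17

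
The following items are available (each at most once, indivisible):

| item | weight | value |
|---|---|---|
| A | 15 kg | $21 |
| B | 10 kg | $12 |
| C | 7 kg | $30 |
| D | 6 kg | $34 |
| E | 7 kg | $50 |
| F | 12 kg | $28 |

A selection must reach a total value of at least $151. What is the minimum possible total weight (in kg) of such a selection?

42

Subsets with value ≥ 151, sorted by total weight:
- B+C+D+E+F: weight 42, value 154
- A+C+D+E+F: weight 47, value 163
- A+B+C+D+E+F: weight 57, value 175
Minimum weight: 42 kg.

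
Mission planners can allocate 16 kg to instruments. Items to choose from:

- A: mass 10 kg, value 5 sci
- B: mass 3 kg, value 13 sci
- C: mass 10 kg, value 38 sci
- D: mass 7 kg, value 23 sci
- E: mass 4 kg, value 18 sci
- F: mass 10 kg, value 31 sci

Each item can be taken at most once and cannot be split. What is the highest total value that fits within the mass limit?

56 sci

Check high-value combinations within 16 kg:
- C+E: mass 10+4=14, value 38+18=56
- B+D+E: mass 3+7+4=14, value 13+23+18=54
- B+C: mass 3+10=13, value 13+38=51
Best: 56 sci.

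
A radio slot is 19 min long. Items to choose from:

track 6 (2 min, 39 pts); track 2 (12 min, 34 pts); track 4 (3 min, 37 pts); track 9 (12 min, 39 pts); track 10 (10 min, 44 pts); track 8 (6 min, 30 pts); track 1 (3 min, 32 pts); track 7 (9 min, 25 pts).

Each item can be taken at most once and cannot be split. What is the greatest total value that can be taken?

152 pts

Check high-value combinations within 19 min:
- track 6+track 4+track 10+track 1: duration 2+3+10+3=18, value 39+37+44+32=152
- track 6+track 4+track 8+track 1: duration 2+3+6+3=14, value 39+37+30+32=138
- track 6+track 4+track 1+track 7: duration 2+3+3+9=17, value 39+37+32+25=133
Best: 152 pts.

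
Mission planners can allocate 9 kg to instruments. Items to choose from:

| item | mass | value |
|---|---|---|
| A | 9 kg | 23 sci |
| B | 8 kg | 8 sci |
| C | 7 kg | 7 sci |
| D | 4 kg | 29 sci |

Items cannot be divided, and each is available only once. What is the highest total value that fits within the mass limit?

29 sci

Check high-value combinations within 9 kg:
- D: mass 4, value 29
- A: mass 9, value 23
- B: mass 8, value 8
Best: 29 sci.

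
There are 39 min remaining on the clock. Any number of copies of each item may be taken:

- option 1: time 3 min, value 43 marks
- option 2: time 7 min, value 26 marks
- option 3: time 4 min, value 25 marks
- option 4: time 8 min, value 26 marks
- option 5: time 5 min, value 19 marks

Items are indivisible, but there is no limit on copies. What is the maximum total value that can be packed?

559 marks

Best value-per-unit is option 1 at 43/3, and filling with it alone uses time 13×3=39. No mix of the others beats 13×43 = 559.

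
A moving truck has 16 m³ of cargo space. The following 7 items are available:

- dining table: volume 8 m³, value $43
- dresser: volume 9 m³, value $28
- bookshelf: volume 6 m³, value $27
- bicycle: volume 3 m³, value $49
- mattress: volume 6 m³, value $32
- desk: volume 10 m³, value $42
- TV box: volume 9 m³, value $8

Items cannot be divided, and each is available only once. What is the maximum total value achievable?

Check high-value combinations within 16 m³:
- bookshelf+bicycle+mattress: volume 6+3+6=15, value 27+49+32=108
- dining table+bicycle: volume 8+3=11, value 43+49=92
- bicycle+desk: volume 3+10=13, value 49+42=91
- bicycle+mattress: volume 3+6=9, value 49+32=81
Best: $108.

$108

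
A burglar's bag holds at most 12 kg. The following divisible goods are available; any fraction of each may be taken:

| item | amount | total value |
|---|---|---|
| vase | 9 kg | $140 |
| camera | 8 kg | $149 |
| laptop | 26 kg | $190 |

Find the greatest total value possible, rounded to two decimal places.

Take in order of value per unit:
- camera (149/8 per unit): all 8 → value 149, running total 149.00
- vase (140/9 per unit): 4 of 9 → value 4×140/9 = 62.2222, running total 211.22
Total 211.22.

211.22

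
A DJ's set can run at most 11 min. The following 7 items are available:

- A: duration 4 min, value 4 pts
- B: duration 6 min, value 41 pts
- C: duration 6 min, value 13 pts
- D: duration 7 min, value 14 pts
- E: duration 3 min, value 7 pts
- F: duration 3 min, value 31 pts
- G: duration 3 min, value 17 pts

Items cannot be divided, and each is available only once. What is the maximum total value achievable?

This is a 0/1 knapsack; check combinations near the capacity.
- B+F: duration 6+3=9, value 41+31=72
- B+G: duration 6+3=9, value 41+17=58
- E+F+G: duration 3+3+3=9, value 7+31+17=55
Best: 72 pts.

72 pts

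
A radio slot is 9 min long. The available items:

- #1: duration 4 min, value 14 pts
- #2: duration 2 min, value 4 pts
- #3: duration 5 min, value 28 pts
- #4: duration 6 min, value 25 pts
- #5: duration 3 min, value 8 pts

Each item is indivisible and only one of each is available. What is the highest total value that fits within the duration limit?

42 pts

Check high-value combinations within 9 min:
- #1+#3: duration 4+5=9, value 14+28=42
- #3+#5: duration 5+3=8, value 28+8=36
- #4+#5: duration 6+3=9, value 25+8=33
- #2+#3: duration 2+5=7, value 4+28=32
Best: 42 pts.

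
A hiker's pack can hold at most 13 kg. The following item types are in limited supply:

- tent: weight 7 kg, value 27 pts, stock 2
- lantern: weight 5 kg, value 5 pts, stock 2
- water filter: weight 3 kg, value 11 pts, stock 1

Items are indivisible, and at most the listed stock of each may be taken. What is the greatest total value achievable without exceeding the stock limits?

Top feasible selections:
- 1×tent + 1×water filter: weight 10, value 38
- 1×tent + 1×lantern: weight 12, value 32
- 1×tent: weight 7, value 27
Best: 38 pts.

38 pts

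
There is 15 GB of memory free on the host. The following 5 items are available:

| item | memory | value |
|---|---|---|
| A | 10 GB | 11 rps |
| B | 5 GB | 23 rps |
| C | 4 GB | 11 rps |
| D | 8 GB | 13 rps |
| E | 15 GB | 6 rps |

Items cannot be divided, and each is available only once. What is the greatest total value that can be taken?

36 rps

Check high-value combinations within 15 GB:
- B+D: memory 5+8=13, value 23+13=36
- B+C: memory 5+4=9, value 23+11=34
- A+B: memory 10+5=15, value 11+23=34
Best: 36 rps.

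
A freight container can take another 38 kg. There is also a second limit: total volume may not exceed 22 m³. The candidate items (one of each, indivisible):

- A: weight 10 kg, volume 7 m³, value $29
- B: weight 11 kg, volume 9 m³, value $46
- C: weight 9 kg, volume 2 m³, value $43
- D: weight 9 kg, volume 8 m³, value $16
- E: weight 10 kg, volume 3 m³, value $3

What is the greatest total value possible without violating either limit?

$118

Feasible sets respecting both limits:
- A+B+C: weight 30, volume 18, value 118
- B+C+D: weight 29, volume 19, value 105
- B+C+E: weight 30, volume 14, value 92
Best: $118.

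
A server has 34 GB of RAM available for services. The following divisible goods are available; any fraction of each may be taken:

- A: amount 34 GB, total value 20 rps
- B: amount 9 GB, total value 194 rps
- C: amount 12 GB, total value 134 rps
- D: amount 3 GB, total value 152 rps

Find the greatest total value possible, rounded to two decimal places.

Take in order of value per unit:
- D (152/3 per unit): all 3 → value 152, running total 152.00
- B (194/9 per unit): all 9 → value 194, running total 346.00
- C (134/12 per unit): all 12 → value 134, running total 480.00
- A (20/34 per unit): 10 of 34 → value 10×20/34 = 5.8824, running total 485.88
Total 485.88.

485.88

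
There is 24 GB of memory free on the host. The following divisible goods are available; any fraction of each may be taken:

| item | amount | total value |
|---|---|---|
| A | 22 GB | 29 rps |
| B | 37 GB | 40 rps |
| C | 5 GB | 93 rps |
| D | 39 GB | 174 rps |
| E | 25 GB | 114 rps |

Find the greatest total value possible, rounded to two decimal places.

179.64

Take in order of value per unit:
- C (93/5 per unit): all 5 → value 93, running total 93.00
- E (114/25 per unit): 19 of 25 → value 19×114/25 = 86.6400, running total 179.64
Total 179.64.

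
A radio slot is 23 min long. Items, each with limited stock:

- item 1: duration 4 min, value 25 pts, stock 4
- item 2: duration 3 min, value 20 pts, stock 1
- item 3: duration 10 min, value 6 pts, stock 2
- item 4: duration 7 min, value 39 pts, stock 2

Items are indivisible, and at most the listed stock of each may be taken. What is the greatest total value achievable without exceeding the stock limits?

Best selections within duration 23 and stock limits:
- 4×item 1 + 1×item 4: duration 23, value 139
- 3×item 1 + 1×item 2 + 1×item 4: duration 22, value 134
Best: 139 pts.

139 pts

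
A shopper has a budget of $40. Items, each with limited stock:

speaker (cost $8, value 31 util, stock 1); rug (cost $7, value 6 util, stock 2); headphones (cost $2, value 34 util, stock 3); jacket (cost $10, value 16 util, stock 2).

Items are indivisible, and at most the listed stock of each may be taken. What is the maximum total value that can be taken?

165 util

Top feasible selections:
- 1×speaker + 3×headphones + 2×jacket: cost 34, value 165
- 1×speaker + 2×rug + 3×headphones + 1×jacket: cost 38, value 161
- 1×speaker + 1×rug + 3×headphones + 1×jacket: cost 31, value 155
Best: 165 util.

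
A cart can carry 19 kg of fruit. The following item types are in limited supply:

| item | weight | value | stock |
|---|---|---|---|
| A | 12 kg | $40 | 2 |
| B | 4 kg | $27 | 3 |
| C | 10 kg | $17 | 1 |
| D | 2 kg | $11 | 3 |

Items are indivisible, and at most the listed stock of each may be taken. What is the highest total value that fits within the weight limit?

Best selections within weight 19 and stock limits:
- 3×B + 3×D: weight 18, value 114
- 3×B + 2×D: weight 16, value 103
- 3×B + 1×D: weight 14, value 92
- 2×B + 3×D: weight 14, value 87
Best: $114.

$114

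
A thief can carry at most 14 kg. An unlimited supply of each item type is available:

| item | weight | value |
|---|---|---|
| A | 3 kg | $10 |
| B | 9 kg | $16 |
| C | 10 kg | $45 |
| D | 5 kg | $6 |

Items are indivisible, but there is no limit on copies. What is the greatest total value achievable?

$55

Best value-per-unit is C at 45/10; filling with it alone gives 1×45 = 45.
Optimal mix: 1×A + 1×C → weight 13, value 55.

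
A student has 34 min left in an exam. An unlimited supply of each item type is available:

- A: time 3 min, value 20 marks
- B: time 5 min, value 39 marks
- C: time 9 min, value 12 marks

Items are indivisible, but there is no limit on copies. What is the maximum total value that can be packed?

255 marks

Best value-per-unit is B at 39/5; filling with it alone gives 6×39 = 234.
Optimal mix: 3×A + 5×B → time 34, value 255.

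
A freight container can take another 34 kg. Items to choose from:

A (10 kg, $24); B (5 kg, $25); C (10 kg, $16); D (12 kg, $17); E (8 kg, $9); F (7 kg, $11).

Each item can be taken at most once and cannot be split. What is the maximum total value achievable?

Check high-value combinations within 34 kg:
- A+B+D+F: weight 10+5+12+7=34, value 24+25+17+11=77
- A+B+C+F: weight 10+5+10+7=32, value 24+25+16+11=76
- A+B+C+E: weight 10+5+10+8=33, value 24+25+16+9=74
- A+B+E+F: weight 10+5+8+7=30, value 24+25+9+11=69
Best: $77.

$77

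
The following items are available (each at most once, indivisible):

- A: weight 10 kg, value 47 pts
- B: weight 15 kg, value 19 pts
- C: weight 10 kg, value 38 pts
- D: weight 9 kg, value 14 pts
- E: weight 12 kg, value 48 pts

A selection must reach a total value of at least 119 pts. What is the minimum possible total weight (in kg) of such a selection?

Subsets with value ≥ 119, sorted by total weight:
- A+C+E: weight 32, value 133
- A+C+D+E: weight 41, value 147
- A+B+D+E: weight 46, value 128
- B+C+D+E: weight 46, value 119
Minimum weight: 32 kg.

32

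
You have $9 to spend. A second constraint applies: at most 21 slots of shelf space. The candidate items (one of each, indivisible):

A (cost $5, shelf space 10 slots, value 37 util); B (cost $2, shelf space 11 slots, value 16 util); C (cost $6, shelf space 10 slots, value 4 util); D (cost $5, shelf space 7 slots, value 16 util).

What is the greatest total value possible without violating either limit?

Feasible sets respecting both limits:
- A+B: cost 7, shelf space 21, value 53
- A: cost 5, shelf space 10, value 37
- B+D: cost 7, shelf space 18, value 32
- B+C: cost 8, shelf space 21, value 20
Best: 53 util.

53 util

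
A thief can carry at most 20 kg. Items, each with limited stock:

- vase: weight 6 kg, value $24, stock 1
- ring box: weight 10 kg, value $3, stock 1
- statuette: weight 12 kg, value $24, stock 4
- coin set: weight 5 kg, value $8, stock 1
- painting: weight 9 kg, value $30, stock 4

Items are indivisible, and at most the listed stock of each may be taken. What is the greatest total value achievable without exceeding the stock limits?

$62

Best selections within weight 20 and stock limits:
- 1×vase + 1×coin set + 1×painting: weight 20, value 62
- 2×painting: weight 18, value 60
- 1×vase + 1×painting: weight 15, value 54
Best: $62.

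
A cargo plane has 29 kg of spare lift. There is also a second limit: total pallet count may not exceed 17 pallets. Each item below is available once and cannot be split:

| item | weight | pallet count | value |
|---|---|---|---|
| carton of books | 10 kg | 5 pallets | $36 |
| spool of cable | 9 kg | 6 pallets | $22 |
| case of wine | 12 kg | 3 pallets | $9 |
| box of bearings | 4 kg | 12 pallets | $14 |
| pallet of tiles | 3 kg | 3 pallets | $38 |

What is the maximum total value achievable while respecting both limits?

$96

Feasible sets respecting both limits:
- carton of books+spool of cable+pallet of tiles: weight 22, pallet count 14, value 96
- carton of books+case of wine+pallet of tiles: weight 25, pallet count 11, value 83
- carton of books+pallet of tiles: weight 13, pallet count 8, value 74
- spool of cable+case of wine+pallet of tiles: weight 24, pallet count 12, value 69
Best: $96.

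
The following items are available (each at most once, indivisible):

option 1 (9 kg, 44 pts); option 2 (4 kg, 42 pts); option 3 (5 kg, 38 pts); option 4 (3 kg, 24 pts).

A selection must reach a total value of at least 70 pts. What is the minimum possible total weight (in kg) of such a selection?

9

Subsets with value ≥ 70, sorted by total weight:
- option 2+option 3: weight 9, value 80
- option 2+option 3+option 4: weight 12, value 104
- option 1+option 2: weight 13, value 86
- option 1+option 3: weight 14, value 82
Minimum weight: 9 kg.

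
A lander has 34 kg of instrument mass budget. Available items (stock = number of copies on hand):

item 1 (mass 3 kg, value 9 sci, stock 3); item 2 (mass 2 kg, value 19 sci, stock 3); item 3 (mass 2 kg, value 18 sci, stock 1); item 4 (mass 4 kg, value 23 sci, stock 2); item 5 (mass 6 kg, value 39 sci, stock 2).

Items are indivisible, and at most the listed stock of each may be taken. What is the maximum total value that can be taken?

217 sci

Best selections within mass 34 and stock limits:
- 2×item 1 + 3×item 2 + 1×item 3 + 2×item 4 + 2×item 5: mass 34, value 217
- 1×item 1 + 3×item 2 + 1×item 3 + 2×item 4 + 2×item 5: mass 31, value 208
- 3×item 1 + 3×item 2 + 1×item 3 + 1×item 4 + 2×item 5: mass 33, value 203
Best: 217 sci.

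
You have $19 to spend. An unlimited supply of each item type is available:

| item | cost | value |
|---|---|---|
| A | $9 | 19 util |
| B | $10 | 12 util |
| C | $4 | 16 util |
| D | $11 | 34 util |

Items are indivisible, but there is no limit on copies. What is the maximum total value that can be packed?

Best value-per-unit is C at 16/4; filling with it alone gives 4×16 = 64.
Optimal mix: 2×C + 1×D → cost 19, value 66.

66 util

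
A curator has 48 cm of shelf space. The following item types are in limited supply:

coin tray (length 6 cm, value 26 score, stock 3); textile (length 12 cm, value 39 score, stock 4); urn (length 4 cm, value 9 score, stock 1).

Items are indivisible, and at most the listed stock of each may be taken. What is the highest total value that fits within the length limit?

169 score

Top feasible selections:
- 2×coin tray + 3×textile: length 48, value 169
- 3×coin tray + 2×textile + 1×urn: length 46, value 165
Best: 169 score.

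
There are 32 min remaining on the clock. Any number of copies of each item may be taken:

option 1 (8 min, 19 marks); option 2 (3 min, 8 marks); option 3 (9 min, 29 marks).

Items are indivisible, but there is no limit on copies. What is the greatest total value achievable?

Best value-per-unit is option 3 at 29/9; filling with it alone gives 3×29 = 87.
Optimal mix: 1×option 2 + 3×option 3 → time 30, value 95.

95 marks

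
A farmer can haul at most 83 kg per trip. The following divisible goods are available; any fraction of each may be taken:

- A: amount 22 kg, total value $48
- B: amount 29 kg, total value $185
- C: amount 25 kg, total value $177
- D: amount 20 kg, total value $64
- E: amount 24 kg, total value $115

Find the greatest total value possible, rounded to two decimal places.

Take in order of value per unit:
- C (177/25 per unit): all 25 → value 177, running total 177.00
- B (185/29 per unit): all 29 → value 185, running total 362.00
- E (115/24 per unit): all 24 → value 115, running total 477.00
- D (64/20 per unit): 5 of 20 → value 5×64/20 = 16.0000, running total 493.00
Total 493.00.

493.00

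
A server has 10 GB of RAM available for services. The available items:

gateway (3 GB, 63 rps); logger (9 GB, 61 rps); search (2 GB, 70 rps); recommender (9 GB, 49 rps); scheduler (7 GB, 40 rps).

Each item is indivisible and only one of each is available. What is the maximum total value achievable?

Check high-value combinations within 10 GB:
- gateway+search: memory 3+2=5, value 63+70=133
- search+scheduler: memory 2+7=9, value 70+40=110
- gateway+scheduler: memory 3+7=10, value 63+40=103
Best: 133 rps.

133 rps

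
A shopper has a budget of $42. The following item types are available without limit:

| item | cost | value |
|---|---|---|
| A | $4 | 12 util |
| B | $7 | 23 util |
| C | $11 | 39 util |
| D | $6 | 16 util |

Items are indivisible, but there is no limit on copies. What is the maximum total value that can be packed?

141 util

Best value-per-unit is C at 39/11; filling with it alone gives 3×39 = 117.
Optimal mix: 2×A + 3×C → cost 41, value 141.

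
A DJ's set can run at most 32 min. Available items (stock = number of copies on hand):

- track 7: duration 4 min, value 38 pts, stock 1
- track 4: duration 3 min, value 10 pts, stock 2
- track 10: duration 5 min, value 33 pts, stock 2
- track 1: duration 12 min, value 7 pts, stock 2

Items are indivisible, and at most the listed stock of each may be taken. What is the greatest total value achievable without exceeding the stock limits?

Best selections within duration 32 and stock limits:
- 1×track 7 + 2×track 4 + 2×track 10 + 1×track 1: duration 32, value 131
- 1×track 7 + 2×track 4 + 2×track 10: duration 20, value 124
Best: 131 pts.

131 pts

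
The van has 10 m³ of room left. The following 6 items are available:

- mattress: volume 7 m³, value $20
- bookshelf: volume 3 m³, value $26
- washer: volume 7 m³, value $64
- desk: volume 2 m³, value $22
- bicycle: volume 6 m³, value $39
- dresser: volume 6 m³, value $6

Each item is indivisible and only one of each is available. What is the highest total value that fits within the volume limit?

$90

Check high-value combinations within 10 m³:
- bookshelf+washer: volume 3+7=10, value 26+64=90
- washer+desk: volume 7+2=9, value 64+22=86
- bookshelf+bicycle: volume 3+6=9, value 26+39=65
Best: $90.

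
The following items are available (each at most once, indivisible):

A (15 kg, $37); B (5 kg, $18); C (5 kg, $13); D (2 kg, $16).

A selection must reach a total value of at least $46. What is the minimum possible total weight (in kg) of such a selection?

Subsets with value ≥ 46, sorted by total weight:
- B+C+D: weight 12, value 47
- A+D: weight 17, value 53
- A+B: weight 20, value 55
Minimum weight: 12 kg.

12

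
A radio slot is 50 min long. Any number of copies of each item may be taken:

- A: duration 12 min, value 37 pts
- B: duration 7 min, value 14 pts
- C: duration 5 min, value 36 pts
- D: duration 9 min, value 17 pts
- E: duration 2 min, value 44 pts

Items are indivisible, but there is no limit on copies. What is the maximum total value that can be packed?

1100 pts

Best value-per-unit is E at 44/2, and filling with it alone uses duration 25×2=50. No mix of the others beats 25×44 = 1100.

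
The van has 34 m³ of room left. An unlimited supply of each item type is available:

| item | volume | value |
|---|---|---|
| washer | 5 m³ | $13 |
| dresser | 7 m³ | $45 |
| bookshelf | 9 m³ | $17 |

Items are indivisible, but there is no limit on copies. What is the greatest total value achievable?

Best value-per-unit is dresser at 45/7; filling with it alone gives 4×45 = 180.
Optimal mix: 1×washer + 4×dresser → volume 33, value 193.

$193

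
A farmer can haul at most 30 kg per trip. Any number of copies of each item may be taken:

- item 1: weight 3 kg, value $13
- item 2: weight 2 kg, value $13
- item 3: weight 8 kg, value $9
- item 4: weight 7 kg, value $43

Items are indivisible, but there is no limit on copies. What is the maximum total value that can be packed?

Best value-per-unit is item 2 at 13/2, and filling with it alone uses weight 15×2=30. No mix of the others beats 15×13 = 195.

$195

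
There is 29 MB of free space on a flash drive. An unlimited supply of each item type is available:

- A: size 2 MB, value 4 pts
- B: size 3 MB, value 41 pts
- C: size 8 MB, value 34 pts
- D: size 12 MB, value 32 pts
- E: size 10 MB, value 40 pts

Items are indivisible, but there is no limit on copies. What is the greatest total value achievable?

373 pts

Best value-per-unit is B at 41/3; filling with it alone gives 9×41 = 369.
Optimal mix: 1×A + 9×B → size 29, value 373.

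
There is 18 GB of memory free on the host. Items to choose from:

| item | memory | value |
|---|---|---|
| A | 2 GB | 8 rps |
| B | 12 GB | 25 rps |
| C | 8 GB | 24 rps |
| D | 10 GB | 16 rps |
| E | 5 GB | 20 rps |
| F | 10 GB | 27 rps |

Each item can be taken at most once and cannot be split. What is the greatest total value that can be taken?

55 rps

Check high-value combinations within 18 GB:
- A+E+F: memory 2+5+10=17, value 8+20+27=55
- A+C+E: memory 2+8+5=15, value 8+24+20=52
- C+F: memory 8+10=18, value 24+27=51
Best: 55 rps.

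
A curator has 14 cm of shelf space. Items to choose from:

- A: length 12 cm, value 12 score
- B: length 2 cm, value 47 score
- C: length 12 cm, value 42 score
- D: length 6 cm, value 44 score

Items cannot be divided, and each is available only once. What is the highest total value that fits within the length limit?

91 score

Check high-value combinations within 14 cm:
- B+D: length 2+6=8, value 47+44=91
- B+C: length 2+12=14, value 47+42=89
- A+B: length 12+2=14, value 12+47=59
- B: length 2, value 47
Best: 91 score.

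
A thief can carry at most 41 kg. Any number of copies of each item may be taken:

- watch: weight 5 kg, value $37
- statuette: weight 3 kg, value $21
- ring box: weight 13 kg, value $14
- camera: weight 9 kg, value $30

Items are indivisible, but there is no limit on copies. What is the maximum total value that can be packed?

Best value-per-unit is watch at 37/5; filling with it alone gives 8×37 = 296.
Optimal mix: 7×watch + 2×statuette → weight 41, value 301.

$301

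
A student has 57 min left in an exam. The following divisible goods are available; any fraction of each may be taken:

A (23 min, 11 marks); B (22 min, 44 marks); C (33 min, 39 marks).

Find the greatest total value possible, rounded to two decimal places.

Take in order of value per unit:
- B (44/22 per unit): all 22 → value 44, running total 44.00
- C (39/33 per unit): all 33 → value 39, running total 83.00
- A (11/23 per unit): 2 of 23 → value 2×11/23 = 0.9565, running total 83.96
Total 83.96.

83.96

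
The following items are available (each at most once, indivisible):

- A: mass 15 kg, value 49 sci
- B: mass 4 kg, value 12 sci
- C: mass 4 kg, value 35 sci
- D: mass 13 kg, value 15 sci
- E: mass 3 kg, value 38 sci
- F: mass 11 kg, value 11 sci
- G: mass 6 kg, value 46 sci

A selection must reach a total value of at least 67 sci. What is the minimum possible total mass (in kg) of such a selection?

7

Subsets with value ≥ 67, sorted by total mass:
- C+E: mass 7, value 73
- E+G: mass 9, value 84
- C+G: mass 10, value 81
- B+C+E: mass 11, value 85
Minimum mass: 7 kg.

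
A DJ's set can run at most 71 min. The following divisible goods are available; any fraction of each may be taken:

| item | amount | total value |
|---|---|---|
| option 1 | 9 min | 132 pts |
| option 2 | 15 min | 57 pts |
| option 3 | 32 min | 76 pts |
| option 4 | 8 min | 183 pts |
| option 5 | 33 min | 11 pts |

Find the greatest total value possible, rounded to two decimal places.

Take in order of value per unit:
- option 4 (183/8 per unit): all 8 → value 183, running total 183.00
- option 1 (132/9 per unit): all 9 → value 132, running total 315.00
- option 2 (57/15 per unit): all 15 → value 57, running total 372.00
- option 3 (76/32 per unit): all 32 → value 76, running total 448.00
- option 5 (11/33 per unit): 7 of 33 → value 7×11/33 = 2.3333, running total 450.33
Total 450.33.

450.33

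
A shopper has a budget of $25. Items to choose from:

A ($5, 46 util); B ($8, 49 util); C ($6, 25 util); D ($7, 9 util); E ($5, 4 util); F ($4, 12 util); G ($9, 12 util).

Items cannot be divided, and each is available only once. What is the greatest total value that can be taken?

Check high-value combinations within $25:
- A+B+C+F: cost 5+8+6+4=23, value 46+49+25+12=132
- A+B+C+E: cost 5+8+6+5=24, value 46+49+25+4=124
- A+B+C: cost 5+8+6=19, value 46+49+25=120
- A+B+D+F: cost 5+8+7+4=24, value 46+49+9+12=116
- A+B+E+F: cost 5+8+5+4=22, value 46+49+4+12=111
Best: 132 util.

132 util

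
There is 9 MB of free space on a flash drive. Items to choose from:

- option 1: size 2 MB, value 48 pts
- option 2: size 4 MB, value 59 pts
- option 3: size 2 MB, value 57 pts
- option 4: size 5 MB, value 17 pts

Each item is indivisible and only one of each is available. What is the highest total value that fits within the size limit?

Check high-value combinations within 9 MB:
- option 1+option 2+option 3: size 2+4+2=8, value 48+59+57=164
- option 1+option 3+option 4: size 2+2+5=9, value 48+57+17=122
- option 2+option 3: size 4+2=6, value 59+57=116
- option 1+option 2: size 2+4=6, value 48+59=107
Best: 164 pts.

164 pts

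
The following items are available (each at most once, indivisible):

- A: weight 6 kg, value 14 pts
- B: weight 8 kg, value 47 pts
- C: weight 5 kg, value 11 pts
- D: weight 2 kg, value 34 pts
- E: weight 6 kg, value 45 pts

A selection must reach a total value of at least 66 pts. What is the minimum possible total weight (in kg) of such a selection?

Subsets with value ≥ 66, sorted by total weight:
- D+E: weight 8, value 79
- B+D: weight 10, value 81
- C+D+E: weight 13, value 90
Minimum weight: 8 kg.

8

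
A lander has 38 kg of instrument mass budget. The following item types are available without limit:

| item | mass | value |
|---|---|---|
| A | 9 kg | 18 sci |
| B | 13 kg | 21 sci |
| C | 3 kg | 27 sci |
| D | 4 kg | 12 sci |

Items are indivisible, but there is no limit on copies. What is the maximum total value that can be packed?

Best value-per-unit is C at 27/3, and filling with it alone uses mass 12×3=36. No mix of the others beats 12×27 = 324.

324 sci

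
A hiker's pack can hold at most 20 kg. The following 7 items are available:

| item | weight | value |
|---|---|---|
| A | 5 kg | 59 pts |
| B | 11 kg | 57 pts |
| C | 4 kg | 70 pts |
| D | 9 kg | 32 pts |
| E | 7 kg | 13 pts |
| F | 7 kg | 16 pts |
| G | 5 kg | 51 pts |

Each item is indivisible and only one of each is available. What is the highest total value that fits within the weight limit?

186 pts

This is a 0/1 knapsack; check combinations near the capacity.
- A+B+C: weight 5+11+4=20, value 59+57+70=186
- A+C+G: weight 5+4+5=14, value 59+70+51=180
- B+C+G: weight 11+4+5=20, value 57+70+51=178
- A+C+D: weight 5+4+9=18, value 59+70+32=161
- C+D+G: weight 4+9+5=18, value 70+32+51=153
Best: 186 pts.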